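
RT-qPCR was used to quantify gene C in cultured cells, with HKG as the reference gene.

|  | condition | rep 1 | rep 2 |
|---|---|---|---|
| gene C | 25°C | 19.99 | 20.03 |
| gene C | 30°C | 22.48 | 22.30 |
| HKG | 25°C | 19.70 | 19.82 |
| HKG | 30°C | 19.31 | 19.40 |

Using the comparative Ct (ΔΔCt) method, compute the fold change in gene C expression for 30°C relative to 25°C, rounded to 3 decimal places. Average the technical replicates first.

0.145

Mean Ct: gene C 25°C 20.010; gene C 30°C 22.390; HKG 25°C 19.760; HKG 30°C 19.355
ΔCt(25°C) = 20.010 − 19.760 = 0.250
ΔCt(30°C) = 22.390 − 19.355 = 3.035
ΔΔCt = 3.035 − 0.250 = 2.785
Fold change = 2^(−2.785) = 0.1451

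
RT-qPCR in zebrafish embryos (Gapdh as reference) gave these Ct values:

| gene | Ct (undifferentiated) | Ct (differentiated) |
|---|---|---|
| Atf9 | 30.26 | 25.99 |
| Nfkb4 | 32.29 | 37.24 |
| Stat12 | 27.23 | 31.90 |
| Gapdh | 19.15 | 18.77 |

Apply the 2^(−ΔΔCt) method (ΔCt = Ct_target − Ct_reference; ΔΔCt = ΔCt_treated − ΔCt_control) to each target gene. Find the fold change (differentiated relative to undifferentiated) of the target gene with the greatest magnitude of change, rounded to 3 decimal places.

0.025

Atf9: ΔΔCt = (25.99−18.77) − (30.26−19.15) = 7.22 − 11.11 = -3.89; fold change = 2^3.89 = 14.825
Nfkb4: ΔΔCt = (37.24−18.77) − (32.29−19.15) = 18.47 − 13.14 = 5.33; fold change = 2^-5.33 = 0.025
Stat12: ΔΔCt = (31.90−18.77) − (27.23−19.15) = 13.13 − 8.08 = 5.05; fold change = 2^-5.05 = 0.030
Nfkb4 has the largest |ΔΔCt| = 5.33.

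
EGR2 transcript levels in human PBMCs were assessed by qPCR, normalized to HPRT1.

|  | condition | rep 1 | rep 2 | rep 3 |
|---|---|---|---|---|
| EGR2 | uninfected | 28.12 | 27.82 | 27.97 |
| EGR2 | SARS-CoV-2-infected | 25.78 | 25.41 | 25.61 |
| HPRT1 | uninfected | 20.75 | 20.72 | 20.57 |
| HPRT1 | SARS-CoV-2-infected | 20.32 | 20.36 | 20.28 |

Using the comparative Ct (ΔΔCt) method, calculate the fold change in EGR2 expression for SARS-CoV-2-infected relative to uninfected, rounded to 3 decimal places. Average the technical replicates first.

Mean Ct: EGR2 uninfected 27.970; EGR2 SARS-CoV-2-infected 25.600; HPRT1 uninfected 20.680; HPRT1 SARS-CoV-2-infected 20.320
ΔCt(uninfected) = 27.970 − 20.680 = 7.290
ΔCt(SARS-CoV-2-infected) = 25.600 − 20.320 = 5.280
ΔΔCt = 5.280 − 7.290 = -2.010
Fold change = 2^(−(-2.010)) = 2^2.010 = 4.0278

4.028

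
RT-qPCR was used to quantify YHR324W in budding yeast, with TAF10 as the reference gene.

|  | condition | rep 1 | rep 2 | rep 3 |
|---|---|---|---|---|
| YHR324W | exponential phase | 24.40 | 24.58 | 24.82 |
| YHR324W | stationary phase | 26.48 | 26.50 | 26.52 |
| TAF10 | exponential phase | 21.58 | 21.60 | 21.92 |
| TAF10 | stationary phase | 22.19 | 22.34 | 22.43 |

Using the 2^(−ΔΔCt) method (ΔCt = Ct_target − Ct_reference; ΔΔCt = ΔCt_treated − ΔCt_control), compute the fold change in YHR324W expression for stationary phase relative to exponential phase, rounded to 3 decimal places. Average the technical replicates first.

Mean Ct: YHR324W exponential phase 24.600; YHR324W stationary phase 26.500; TAF10 exponential phase 21.700; TAF10 stationary phase 22.320
ΔCt(exponential phase) = 24.600 − 21.700 = 2.900
ΔCt(stationary phase) = 26.500 − 22.320 = 4.180
ΔΔCt = 4.180 − 2.900 = 1.280
Fold change = 2^(−1.280) = 0.4118

0.412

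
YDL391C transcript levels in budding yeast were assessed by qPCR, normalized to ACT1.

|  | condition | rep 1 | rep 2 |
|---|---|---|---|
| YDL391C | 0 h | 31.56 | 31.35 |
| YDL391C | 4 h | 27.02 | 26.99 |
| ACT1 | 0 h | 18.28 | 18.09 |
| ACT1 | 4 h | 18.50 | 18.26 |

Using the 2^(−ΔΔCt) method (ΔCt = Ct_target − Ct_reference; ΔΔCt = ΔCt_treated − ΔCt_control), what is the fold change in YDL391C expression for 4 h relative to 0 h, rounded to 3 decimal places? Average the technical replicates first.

Mean Ct: YDL391C 0 h 31.455; YDL391C 4 h 27.005; ACT1 0 h 18.185; ACT1 4 h 18.380
ΔCt(0 h) = 31.455 − 18.185 = 13.270
ΔCt(4 h) = 27.005 − 18.380 = 8.625
ΔΔCt = 8.625 − 13.270 = -4.645
Fold change = 2^(−(-4.645)) = 2^4.645 = 25.0198

25.020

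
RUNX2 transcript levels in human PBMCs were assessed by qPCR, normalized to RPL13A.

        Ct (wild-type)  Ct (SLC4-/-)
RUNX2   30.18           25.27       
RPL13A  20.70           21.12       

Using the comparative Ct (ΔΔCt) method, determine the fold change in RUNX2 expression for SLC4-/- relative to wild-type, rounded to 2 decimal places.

ΔCt(wild-type) = 30.180 − 20.700 = 9.480
ΔCt(SLC4-/-) = 25.270 − 21.120 = 4.150
ΔΔCt = 4.150 − 9.480 = -5.330
Fold change = 2^(−(-5.330)) = 2^5.330 = 40.224

40.22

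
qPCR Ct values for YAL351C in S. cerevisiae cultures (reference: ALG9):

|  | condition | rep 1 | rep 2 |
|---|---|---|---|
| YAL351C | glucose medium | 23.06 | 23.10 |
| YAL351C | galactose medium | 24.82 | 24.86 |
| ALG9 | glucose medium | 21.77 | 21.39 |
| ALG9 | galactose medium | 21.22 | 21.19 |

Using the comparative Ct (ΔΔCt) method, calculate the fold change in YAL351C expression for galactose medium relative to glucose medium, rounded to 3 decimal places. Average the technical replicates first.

Mean Ct: YAL351C glucose medium 23.080; YAL351C galactose medium 24.840; ALG9 glucose medium 21.580; ALG9 galactose medium 21.205
ΔCt(glucose medium) = 23.080 − 21.580 = 1.500
ΔCt(galactose medium) = 24.840 − 21.205 = 3.635
ΔΔCt = 3.635 − 1.500 = 2.135
Fold change = 2^(−2.135) = 0.2277

0.228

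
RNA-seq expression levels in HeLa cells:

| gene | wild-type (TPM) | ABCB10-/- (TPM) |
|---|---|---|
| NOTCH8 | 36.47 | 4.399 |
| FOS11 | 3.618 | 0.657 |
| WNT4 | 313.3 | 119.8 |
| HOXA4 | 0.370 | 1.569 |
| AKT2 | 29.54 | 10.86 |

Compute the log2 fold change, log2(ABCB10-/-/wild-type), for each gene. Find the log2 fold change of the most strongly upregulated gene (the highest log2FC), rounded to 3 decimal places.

log2(4.399/36.47) = -3.051  (NOTCH8)
log2(0.657/3.618) = -2.461  (FOS11)
log2(119.8/313.3) = -1.387  (WNT4)
log2(1.569/0.370) = 2.084  (HOXA4)
log2(10.86/29.54) = -1.444  (AKT2)
HOXA4 is most strongly upregulated.

2.084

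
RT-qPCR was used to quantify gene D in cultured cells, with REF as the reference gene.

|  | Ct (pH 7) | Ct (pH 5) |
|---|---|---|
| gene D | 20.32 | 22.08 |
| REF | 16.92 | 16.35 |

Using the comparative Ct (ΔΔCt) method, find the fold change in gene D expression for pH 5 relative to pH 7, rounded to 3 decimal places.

0.199

ΔCt(pH 7) = 20.320 − 16.920 = 3.400
ΔCt(pH 5) = 22.080 − 16.350 = 5.730
ΔΔCt = 5.730 − 3.400 = 2.330
Fold change = 2^(−2.330) = 0.1989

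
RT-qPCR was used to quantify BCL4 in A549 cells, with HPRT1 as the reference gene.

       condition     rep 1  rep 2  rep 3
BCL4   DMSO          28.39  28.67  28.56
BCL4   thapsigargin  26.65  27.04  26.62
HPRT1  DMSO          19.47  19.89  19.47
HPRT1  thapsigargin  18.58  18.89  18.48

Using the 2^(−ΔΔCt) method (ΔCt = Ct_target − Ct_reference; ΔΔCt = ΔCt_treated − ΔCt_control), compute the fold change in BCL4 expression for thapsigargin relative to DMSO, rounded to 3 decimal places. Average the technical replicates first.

Mean Ct: BCL4 DMSO 28.540; BCL4 thapsigargin 26.770; HPRT1 DMSO 19.610; HPRT1 thapsigargin 18.650
ΔCt(DMSO) = 28.540 − 19.610 = 8.930
ΔCt(thapsigargin) = 26.770 − 18.650 = 8.120
ΔΔCt = 8.120 − 8.930 = -0.810
Fold change = 2^(−(-0.810)) = 2^0.810 = 1.7532

1.753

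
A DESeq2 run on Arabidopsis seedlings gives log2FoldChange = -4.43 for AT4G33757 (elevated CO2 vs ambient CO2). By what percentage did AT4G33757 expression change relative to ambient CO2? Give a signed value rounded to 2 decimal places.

Fold change = 2^(-4.43) = 0.0464
Percent change = (FC − 1) × 100% = (0.0464 − 1) × 100 = -95.36%

-95.36%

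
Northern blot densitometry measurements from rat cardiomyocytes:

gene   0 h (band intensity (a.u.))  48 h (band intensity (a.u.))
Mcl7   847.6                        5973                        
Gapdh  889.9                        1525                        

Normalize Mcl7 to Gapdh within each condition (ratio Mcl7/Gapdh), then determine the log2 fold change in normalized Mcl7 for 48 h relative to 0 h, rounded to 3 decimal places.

2.040

Mcl7/Gapdh (0 h) = 847.6 / 889.9 = 0.95247
Mcl7/Gapdh (48 h) = 5973 / 1525 = 3.9167
Fold change = 3.9167 / 0.95247 = 4.1122
log2(4.1122) = 2.0399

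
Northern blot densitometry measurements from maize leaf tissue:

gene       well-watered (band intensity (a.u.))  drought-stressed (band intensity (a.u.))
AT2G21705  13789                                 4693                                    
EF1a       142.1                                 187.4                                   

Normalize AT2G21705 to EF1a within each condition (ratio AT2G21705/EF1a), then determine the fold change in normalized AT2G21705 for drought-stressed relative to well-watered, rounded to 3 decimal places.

0.258

AT2G21705/EF1a (well-watered) = 13789 / 142.1 = 97.037
AT2G21705/EF1a (drought-stressed) = 4693 / 187.4 = 25.043
Fold change = 25.043 / 97.037 = 0.2581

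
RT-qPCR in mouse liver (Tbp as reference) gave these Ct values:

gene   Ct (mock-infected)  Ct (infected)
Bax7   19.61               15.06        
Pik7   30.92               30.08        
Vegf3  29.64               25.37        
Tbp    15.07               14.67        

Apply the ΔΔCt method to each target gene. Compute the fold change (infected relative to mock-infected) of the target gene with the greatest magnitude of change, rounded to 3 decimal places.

Bax7: ΔΔCt = (15.06−14.67) − (19.61−15.07) = 0.39 − 4.54 = -4.15; fold change = 2^4.15 = 17.753
Pik7: ΔΔCt = (30.08−14.67) − (30.92−15.07) = 15.41 − 15.85 = -0.44; fold change = 2^0.44 = 1.357
Vegf3: ΔΔCt = (25.37−14.67) − (29.64−15.07) = 10.70 − 14.57 = -3.87; fold change = 2^3.87 = 14.621
Bax7 has the largest |ΔΔCt| = 4.15.

17.753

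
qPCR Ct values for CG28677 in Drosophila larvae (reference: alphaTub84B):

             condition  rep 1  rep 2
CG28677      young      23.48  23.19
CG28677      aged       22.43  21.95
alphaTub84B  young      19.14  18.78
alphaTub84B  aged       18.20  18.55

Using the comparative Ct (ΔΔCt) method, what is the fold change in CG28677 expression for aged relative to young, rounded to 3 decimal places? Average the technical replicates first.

Mean Ct: CG28677 young 23.335; CG28677 aged 22.190; alphaTub84B young 18.960; alphaTub84B aged 18.375
ΔCt(young) = 23.335 − 18.960 = 4.375
ΔCt(aged) = 22.190 − 18.375 = 3.815
ΔΔCt = 3.815 − 4.375 = -0.560
Fold change = 2^(−(-0.560)) = 2^0.560 = 1.4743

1.474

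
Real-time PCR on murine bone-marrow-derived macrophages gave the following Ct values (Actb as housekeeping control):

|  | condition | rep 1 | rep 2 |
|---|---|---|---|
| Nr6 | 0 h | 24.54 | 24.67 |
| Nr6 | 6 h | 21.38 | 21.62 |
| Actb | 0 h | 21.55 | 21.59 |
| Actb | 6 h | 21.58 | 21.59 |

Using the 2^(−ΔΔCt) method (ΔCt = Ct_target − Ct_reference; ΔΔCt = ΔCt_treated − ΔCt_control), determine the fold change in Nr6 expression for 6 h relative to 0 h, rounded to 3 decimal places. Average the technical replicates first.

Mean Ct: Nr6 0 h 24.605; Nr6 6 h 21.500; Actb 0 h 21.570; Actb 6 h 21.585
ΔCt(0 h) = 24.605 − 21.570 = 3.035
ΔCt(6 h) = 21.500 − 21.585 = -0.085
ΔΔCt = -0.085 − 3.035 = -3.120
Fold change = 2^(−(-3.120)) = 2^3.120 = 8.6939

8.694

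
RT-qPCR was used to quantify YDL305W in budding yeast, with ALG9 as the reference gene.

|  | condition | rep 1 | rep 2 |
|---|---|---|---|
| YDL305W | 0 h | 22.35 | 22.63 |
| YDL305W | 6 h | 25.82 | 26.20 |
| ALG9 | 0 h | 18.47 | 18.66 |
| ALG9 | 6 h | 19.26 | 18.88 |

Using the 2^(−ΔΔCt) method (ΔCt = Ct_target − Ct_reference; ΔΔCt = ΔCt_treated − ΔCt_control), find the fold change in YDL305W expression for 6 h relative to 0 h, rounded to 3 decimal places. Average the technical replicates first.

Mean Ct: YDL305W 0 h 22.490; YDL305W 6 h 26.010; ALG9 0 h 18.565; ALG9 6 h 19.070
ΔCt(0 h) = 22.490 − 18.565 = 3.925
ΔCt(6 h) = 26.010 − 19.070 = 6.940
ΔΔCt = 6.940 − 3.925 = 3.015
Fold change = 2^(−3.015) = 0.1237

0.124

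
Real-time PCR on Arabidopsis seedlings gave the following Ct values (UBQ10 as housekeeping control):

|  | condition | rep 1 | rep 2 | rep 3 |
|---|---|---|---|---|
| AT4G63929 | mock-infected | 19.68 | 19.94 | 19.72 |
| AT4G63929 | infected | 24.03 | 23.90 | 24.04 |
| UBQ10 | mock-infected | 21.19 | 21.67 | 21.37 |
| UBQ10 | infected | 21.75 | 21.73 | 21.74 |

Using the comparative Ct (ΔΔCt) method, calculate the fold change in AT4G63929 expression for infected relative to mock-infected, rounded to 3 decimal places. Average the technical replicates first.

Mean Ct: AT4G63929 mock-infected 19.780; AT4G63929 infected 23.990; UBQ10 mock-infected 21.410; UBQ10 infected 21.740
ΔCt(mock-infected) = 19.780 − 21.410 = -1.630
ΔCt(infected) = 23.990 − 21.740 = 2.250
ΔΔCt = 2.250 − (-1.630) = 3.880
Fold change = 2^(−3.880) = 0.0679

0.068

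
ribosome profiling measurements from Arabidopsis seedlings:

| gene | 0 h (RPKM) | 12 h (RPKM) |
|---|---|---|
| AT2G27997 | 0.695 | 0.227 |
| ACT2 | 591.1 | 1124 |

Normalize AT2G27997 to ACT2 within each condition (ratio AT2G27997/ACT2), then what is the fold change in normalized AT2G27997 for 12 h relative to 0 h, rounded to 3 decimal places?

0.172

AT2G27997/ACT2 (0 h) = 0.695 / 591.1 = 0.0011758
AT2G27997/ACT2 (12 h) = 0.227 / 1124 = 0.00020196
Fold change = 0.00020196 / 0.0011758 = 0.1718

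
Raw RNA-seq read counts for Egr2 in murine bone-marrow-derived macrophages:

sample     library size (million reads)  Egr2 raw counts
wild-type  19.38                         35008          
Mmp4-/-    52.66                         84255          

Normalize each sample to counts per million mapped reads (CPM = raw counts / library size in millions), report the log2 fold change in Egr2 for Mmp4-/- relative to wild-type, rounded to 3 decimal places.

CPM(wild-type) = 35008 / 19.38 = 1806.3983
CPM(Mmp4-/-) = 84255 / 52.66 = 1599.9810
Fold change = 1599.9810 / 1806.3983 = 0.88573
log2(0.88573) = -0.1751

-0.175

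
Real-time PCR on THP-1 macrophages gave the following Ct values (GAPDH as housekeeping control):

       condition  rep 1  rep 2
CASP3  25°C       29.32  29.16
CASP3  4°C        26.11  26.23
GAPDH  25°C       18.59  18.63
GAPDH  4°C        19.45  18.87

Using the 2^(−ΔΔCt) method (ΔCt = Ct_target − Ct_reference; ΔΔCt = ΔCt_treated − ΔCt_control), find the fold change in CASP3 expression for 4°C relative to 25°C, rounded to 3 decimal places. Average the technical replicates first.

12.295

Mean Ct: CASP3 25°C 29.240; CASP3 4°C 26.170; GAPDH 25°C 18.610; GAPDH 4°C 19.160
ΔCt(25°C) = 29.240 − 18.610 = 10.630
ΔCt(4°C) = 26.170 − 19.160 = 7.010
ΔΔCt = 7.010 − 10.630 = -3.620
Fold change = 2^(−(-3.620)) = 2^3.620 = 12.2950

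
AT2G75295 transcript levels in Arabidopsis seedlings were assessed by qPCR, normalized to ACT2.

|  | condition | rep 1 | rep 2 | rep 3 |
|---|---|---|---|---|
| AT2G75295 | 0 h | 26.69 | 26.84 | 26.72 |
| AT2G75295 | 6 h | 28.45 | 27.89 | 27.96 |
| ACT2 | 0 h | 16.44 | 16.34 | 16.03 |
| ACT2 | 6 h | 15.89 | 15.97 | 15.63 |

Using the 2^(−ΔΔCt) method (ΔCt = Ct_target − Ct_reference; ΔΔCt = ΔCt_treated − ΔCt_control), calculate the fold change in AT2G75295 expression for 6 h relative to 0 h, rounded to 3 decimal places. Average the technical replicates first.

0.289

Mean Ct: AT2G75295 0 h 26.750; AT2G75295 6 h 28.100; ACT2 0 h 16.270; ACT2 6 h 15.830
ΔCt(0 h) = 26.750 − 16.270 = 10.480
ΔCt(6 h) = 28.100 − 15.830 = 12.270
ΔΔCt = 12.270 − 10.480 = 1.790
Fold change = 2^(−1.790) = 0.2892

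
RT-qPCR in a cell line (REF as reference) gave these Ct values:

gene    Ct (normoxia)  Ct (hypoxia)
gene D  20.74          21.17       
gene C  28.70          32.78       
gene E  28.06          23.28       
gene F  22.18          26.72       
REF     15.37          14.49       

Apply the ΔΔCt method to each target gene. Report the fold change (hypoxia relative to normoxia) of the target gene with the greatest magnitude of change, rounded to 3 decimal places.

gene D: ΔΔCt = (21.17−14.49) − (20.74−15.37) = 6.68 − 5.37 = 1.31; fold change = 2^-1.31 = 0.403
gene C: ΔΔCt = (32.78−14.49) − (28.70−15.37) = 18.29 − 13.33 = 4.96; fold change = 2^-4.96 = 0.032
gene E: ΔΔCt = (23.28−14.49) − (28.06−15.37) = 8.79 − 12.69 = -3.90; fold change = 2^3.90 = 14.929
gene F: ΔΔCt = (26.72−14.49) − (22.18−15.37) = 12.23 − 6.81 = 5.42; fold change = 2^-5.42 = 0.023
gene F has the largest |ΔΔCt| = 5.42.

0.023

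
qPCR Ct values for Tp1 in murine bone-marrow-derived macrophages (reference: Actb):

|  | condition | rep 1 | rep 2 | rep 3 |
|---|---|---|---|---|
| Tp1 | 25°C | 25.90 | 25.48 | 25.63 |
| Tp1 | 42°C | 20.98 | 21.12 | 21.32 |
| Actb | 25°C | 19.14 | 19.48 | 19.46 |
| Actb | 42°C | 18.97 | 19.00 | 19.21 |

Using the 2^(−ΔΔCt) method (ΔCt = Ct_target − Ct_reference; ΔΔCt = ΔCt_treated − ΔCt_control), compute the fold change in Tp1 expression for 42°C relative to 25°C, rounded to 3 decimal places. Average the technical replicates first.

Mean Ct: Tp1 25°C 25.670; Tp1 42°C 21.140; Actb 25°C 19.360; Actb 42°C 19.060
ΔCt(25°C) = 25.670 − 19.360 = 6.310
ΔCt(42°C) = 21.140 − 19.060 = 2.080
ΔΔCt = 2.080 − 6.310 = -4.230
Fold change = 2^(−(-4.230)) = 2^4.230 = 18.7654

18.765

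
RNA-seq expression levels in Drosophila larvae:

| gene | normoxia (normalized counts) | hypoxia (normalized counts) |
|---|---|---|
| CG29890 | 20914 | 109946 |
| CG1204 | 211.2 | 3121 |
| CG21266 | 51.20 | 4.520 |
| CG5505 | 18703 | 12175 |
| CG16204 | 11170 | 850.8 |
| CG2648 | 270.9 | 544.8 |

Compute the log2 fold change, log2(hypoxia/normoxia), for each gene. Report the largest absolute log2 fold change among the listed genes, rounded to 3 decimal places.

3.885

log2(109946/20914) = 2.394  (CG29890)
log2(3121/211.2) = 3.885  (CG1204)
log2(4.520/51.20) = -3.502  (CG21266)
log2(12175/18703) = -0.619  (CG5505)
log2(850.8/11170) = -3.715  (CG16204)
log2(544.8/270.9) = 1.008  (CG2648)
The largest magnitude belongs to CG1204.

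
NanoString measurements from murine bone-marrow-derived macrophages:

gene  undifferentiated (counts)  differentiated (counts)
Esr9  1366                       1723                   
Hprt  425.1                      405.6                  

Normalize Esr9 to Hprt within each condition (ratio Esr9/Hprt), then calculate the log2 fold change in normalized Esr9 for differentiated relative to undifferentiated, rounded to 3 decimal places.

Esr9/Hprt (undifferentiated) = 1366 / 425.1 = 3.2134
Esr9/Hprt (differentiated) = 1723 / 405.6 = 4.248
Fold change = 4.248 / 3.2134 = 1.3220
log2(1.3220) = 0.4027

0.403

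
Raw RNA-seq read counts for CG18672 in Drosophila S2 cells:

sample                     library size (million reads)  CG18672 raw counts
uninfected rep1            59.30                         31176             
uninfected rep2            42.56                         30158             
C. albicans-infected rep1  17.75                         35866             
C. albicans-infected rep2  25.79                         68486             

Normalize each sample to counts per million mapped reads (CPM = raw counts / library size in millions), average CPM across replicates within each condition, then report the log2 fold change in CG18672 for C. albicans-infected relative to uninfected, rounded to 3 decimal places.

1.922

CPM(uninfected rep1) = 31176 / 59.30 = 525.7336
CPM(uninfected rep2) = 30158 / 42.56 = 708.5996
CPM(C. albicans-infected rep1) = 35866 / 17.75 = 2020.6197
CPM(C. albicans-infected rep2) = 68486 / 25.79 = 2655.5254
mean CPM(uninfected) = 617.1666; mean CPM(C. albicans-infected) = 2338.0726
Fold change = 2338.0726 / 617.1666 = 3.78840
log2(3.78840) = 1.9216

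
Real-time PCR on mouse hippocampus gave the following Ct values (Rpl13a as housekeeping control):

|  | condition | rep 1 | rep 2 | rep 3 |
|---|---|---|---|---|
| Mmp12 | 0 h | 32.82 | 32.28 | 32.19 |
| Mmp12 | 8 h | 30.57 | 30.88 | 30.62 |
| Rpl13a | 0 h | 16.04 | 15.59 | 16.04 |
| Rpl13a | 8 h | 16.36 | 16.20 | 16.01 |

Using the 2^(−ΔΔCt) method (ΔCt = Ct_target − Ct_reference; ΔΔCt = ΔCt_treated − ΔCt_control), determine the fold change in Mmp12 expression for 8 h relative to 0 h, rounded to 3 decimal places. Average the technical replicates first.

4.112

Mean Ct: Mmp12 0 h 32.430; Mmp12 8 h 30.690; Rpl13a 0 h 15.890; Rpl13a 8 h 16.190
ΔCt(0 h) = 32.430 − 15.890 = 16.540
ΔCt(8 h) = 30.690 − 16.190 = 14.500
ΔΔCt = 14.500 − 16.540 = -2.040
Fold change = 2^(−(-2.040)) = 2^2.040 = 4.1125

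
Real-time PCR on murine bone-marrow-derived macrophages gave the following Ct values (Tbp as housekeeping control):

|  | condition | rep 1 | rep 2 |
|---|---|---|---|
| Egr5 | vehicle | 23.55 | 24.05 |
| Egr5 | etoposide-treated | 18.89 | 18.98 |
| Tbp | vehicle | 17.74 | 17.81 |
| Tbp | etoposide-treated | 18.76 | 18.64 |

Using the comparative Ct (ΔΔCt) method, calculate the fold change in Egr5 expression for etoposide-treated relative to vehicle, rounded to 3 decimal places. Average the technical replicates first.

Mean Ct: Egr5 vehicle 23.800; Egr5 etoposide-treated 18.935; Tbp vehicle 17.775; Tbp etoposide-treated 18.700
ΔCt(vehicle) = 23.800 − 17.775 = 6.025
ΔCt(etoposide-treated) = 18.935 − 18.700 = 0.235
ΔΔCt = 0.235 − 6.025 = -5.790
Fold change = 2^(−(-5.790)) = 2^5.790 = 55.3304

55.330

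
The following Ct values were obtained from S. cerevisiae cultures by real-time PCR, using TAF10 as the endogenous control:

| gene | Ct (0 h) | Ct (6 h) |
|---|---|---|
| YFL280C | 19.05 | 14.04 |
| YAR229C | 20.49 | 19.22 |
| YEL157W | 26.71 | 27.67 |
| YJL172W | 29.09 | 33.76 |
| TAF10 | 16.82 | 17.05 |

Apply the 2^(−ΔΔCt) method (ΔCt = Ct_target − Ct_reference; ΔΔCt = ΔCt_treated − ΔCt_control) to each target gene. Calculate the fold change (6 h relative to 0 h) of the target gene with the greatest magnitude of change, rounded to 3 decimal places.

YFL280C: ΔΔCt = (14.04−17.05) − (19.05−16.82) = -3.01 − 2.23 = -5.24; fold change = 2^5.24 = 37.792
YAR229C: ΔΔCt = (19.22−17.05) − (20.49−16.82) = 2.17 − 3.67 = -1.50; fold change = 2^1.50 = 2.828
YEL157W: ΔΔCt = (27.67−17.05) − (26.71−16.82) = 10.62 − 9.89 = 0.73; fold change = 2^-0.73 = 0.603
YJL172W: ΔΔCt = (33.76−17.05) − (29.09−16.82) = 16.71 − 12.27 = 4.44; fold change = 2^-4.44 = 0.046
YFL280C has the largest |ΔΔCt| = 5.24.

37.792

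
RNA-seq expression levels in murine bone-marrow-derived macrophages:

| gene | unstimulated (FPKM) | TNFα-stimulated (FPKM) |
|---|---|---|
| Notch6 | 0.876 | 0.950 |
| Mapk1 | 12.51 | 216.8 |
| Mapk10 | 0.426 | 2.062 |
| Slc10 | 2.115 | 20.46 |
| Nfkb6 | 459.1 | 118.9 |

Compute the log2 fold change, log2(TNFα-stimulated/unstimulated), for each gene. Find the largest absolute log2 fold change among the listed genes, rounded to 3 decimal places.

log2(0.950/0.876) = 0.117  (Notch6)
log2(216.8/12.51) = 4.115  (Mapk1)
log2(2.062/0.426) = 2.275  (Mapk10)
log2(20.46/2.115) = 3.274  (Slc10)
log2(118.9/459.1) = -1.949  (Nfkb6)
The largest magnitude belongs to Mapk1.

4.115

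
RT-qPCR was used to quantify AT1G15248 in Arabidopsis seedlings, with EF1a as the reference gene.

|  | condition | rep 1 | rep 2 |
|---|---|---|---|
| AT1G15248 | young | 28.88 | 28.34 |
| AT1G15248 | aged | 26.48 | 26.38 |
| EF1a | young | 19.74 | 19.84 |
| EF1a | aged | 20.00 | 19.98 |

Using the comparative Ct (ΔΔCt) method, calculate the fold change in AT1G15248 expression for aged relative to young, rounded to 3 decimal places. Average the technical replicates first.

5.205

Mean Ct: AT1G15248 young 28.610; AT1G15248 aged 26.430; EF1a young 19.790; EF1a aged 19.990
ΔCt(young) = 28.610 − 19.790 = 8.820
ΔCt(aged) = 26.430 − 19.990 = 6.440
ΔΔCt = 6.440 − 8.820 = -2.380
Fold change = 2^(−(-2.380)) = 2^2.380 = 5.2054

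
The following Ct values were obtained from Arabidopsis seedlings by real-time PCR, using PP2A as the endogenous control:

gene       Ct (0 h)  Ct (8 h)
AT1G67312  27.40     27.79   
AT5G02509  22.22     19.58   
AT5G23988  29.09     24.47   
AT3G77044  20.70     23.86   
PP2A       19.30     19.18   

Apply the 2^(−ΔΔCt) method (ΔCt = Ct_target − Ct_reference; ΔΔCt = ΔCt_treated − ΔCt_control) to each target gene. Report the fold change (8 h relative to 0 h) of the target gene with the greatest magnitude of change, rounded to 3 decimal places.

22.627

AT1G67312: ΔΔCt = (27.79−19.18) − (27.40−19.30) = 8.61 − 8.10 = 0.51; fold change = 2^-0.51 = 0.702
AT5G02509: ΔΔCt = (19.58−19.18) − (22.22−19.30) = 0.40 − 2.92 = -2.52; fold change = 2^2.52 = 5.736
AT5G23988: ΔΔCt = (24.47−19.18) − (29.09−19.30) = 5.29 − 9.79 = -4.50; fold change = 2^4.50 = 22.627
AT3G77044: ΔΔCt = (23.86−19.18) − (20.70−19.30) = 4.68 − 1.40 = 3.28; fold change = 2^-3.28 = 0.103
AT5G23988 has the largest |ΔΔCt| = 4.50.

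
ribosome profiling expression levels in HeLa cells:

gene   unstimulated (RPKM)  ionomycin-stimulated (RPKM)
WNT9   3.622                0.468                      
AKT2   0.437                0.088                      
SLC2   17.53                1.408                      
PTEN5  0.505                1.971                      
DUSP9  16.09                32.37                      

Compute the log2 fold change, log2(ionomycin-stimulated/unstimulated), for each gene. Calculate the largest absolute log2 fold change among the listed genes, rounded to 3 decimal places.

log2(0.468/3.622) = -2.952  (WNT9)
log2(0.088/0.437) = -2.312  (AKT2)
log2(1.408/17.53) = -3.638  (SLC2)
log2(1.971/0.505) = 1.965  (PTEN5)
log2(32.37/16.09) = 1.008  (DUSP9)
The largest magnitude belongs to SLC2.

3.638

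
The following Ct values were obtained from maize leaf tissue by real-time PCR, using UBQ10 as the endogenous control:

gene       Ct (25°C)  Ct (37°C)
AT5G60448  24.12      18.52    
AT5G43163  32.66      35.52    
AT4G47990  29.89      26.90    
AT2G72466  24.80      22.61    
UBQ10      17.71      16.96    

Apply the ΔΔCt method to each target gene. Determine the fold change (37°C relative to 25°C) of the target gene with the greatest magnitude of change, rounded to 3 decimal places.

28.840

AT5G60448: ΔΔCt = (18.52−16.96) − (24.12−17.71) = 1.56 − 6.41 = -4.85; fold change = 2^4.85 = 28.840
AT5G43163: ΔΔCt = (35.52−16.96) − (32.66−17.71) = 18.56 − 14.95 = 3.61; fold change = 2^-3.61 = 0.082
AT4G47990: ΔΔCt = (26.90−16.96) − (29.89−17.71) = 9.94 − 12.18 = -2.24; fold change = 2^2.24 = 4.724
AT2G72466: ΔΔCt = (22.61−16.96) − (24.80−17.71) = 5.65 − 7.09 = -1.44; fold change = 2^1.44 = 2.713
AT5G60448 has the largest |ΔΔCt| = 4.85.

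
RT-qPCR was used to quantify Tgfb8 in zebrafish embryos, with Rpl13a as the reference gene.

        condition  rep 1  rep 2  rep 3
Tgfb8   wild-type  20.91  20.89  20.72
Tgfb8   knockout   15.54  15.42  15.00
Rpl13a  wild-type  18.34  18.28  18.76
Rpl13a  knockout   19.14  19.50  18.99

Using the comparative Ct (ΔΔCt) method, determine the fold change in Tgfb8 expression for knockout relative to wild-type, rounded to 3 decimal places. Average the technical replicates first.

Mean Ct: Tgfb8 wild-type 20.840; Tgfb8 knockout 15.320; Rpl13a wild-type 18.460; Rpl13a knockout 19.210
ΔCt(wild-type) = 20.840 − 18.460 = 2.380
ΔCt(knockout) = 15.320 − 19.210 = -3.890
ΔΔCt = -3.890 − 2.380 = -6.270
Fold change = 2^(−(-6.270)) = 2^6.270 = 77.1717

77.172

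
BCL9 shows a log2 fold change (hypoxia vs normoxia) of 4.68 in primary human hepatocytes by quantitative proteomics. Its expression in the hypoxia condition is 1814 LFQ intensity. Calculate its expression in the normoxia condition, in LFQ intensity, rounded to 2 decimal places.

Fold change = 2^(4.68) = 25.6342
normoxia expression = 1814 / 25.6342 = 70.76

70.76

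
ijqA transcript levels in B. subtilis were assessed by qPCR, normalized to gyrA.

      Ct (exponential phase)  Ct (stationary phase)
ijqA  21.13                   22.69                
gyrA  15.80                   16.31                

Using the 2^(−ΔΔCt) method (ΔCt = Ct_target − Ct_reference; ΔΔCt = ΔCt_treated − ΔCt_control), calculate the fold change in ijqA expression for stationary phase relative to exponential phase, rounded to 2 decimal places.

0.48

ΔCt(exponential phase) = 21.130 − 15.800 = 5.330
ΔCt(stationary phase) = 22.690 − 16.310 = 6.380
ΔΔCt = 6.380 − 5.330 = 1.050
Fold change = 2^(−1.050) = 0.483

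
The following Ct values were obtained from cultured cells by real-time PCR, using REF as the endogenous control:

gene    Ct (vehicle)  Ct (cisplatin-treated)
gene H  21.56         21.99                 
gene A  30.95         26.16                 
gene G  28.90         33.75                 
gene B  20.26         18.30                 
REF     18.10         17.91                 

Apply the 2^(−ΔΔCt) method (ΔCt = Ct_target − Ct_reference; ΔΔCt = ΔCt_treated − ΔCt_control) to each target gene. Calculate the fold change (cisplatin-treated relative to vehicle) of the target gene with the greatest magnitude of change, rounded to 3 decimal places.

0.030

gene H: ΔΔCt = (21.99−17.91) − (21.56−18.10) = 4.08 − 3.46 = 0.62; fold change = 2^-0.62 = 0.651
gene A: ΔΔCt = (26.16−17.91) − (30.95−18.10) = 8.25 − 12.85 = -4.60; fold change = 2^4.60 = 24.251
gene G: ΔΔCt = (33.75−17.91) − (28.90−18.10) = 15.84 − 10.80 = 5.04; fold change = 2^-5.04 = 0.030
gene B: ΔΔCt = (18.30−17.91) − (20.26−18.10) = 0.39 − 2.16 = -1.77; fold change = 2^1.77 = 3.411
gene G has the largest |ΔΔCt| = 5.04.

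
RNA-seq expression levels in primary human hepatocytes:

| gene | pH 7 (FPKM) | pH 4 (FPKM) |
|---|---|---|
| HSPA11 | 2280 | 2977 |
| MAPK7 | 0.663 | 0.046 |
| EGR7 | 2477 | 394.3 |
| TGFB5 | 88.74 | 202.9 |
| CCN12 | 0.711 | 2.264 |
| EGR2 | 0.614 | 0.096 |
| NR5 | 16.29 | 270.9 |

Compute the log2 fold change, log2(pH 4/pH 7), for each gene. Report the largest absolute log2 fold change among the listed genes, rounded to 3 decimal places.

4.056

log2(2977/2280) = 0.385  (HSPA11)
log2(0.046/0.663) = -3.849  (MAPK7)
log2(394.3/2477) = -2.651  (EGR7)
log2(202.9/88.74) = 1.193  (TGFB5)
log2(2.264/0.711) = 1.671  (CCN12)
log2(0.096/0.614) = -2.677  (EGR2)
log2(270.9/16.29) = 4.056  (NR5)
The largest magnitude belongs to NR5.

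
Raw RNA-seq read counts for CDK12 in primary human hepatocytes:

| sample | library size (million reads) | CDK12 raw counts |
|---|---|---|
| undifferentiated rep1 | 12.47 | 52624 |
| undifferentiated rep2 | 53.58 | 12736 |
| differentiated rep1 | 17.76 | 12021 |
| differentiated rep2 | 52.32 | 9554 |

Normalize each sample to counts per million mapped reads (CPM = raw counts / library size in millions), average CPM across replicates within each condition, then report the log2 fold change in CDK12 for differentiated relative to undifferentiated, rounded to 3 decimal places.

CPM(undifferentiated rep1) = 52624 / 12.47 = 4220.0481
CPM(undifferentiated rep2) = 12736 / 53.58 = 237.7006
CPM(differentiated rep1) = 12021 / 17.76 = 676.8581
CPM(differentiated rep2) = 9554 / 52.32 = 182.6070
mean CPM(undifferentiated) = 2228.8744; mean CPM(differentiated) = 429.7326
Fold change = 429.7326 / 2228.8744 = 0.19280
log2(0.19280) = -2.3748

-2.375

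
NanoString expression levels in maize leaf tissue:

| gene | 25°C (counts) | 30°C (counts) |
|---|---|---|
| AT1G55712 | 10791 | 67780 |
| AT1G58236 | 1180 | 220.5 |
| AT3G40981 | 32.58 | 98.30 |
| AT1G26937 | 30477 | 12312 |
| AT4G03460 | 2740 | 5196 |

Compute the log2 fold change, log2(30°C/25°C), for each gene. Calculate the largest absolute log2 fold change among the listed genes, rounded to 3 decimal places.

2.651

log2(67780/10791) = 2.651  (AT1G55712)
log2(220.5/1180) = -2.420  (AT1G58236)
log2(98.30/32.58) = 1.593  (AT3G40981)
log2(12312/30477) = -1.308  (AT1G26937)
log2(5196/2740) = 0.923  (AT4G03460)
The largest magnitude belongs to AT1G55712.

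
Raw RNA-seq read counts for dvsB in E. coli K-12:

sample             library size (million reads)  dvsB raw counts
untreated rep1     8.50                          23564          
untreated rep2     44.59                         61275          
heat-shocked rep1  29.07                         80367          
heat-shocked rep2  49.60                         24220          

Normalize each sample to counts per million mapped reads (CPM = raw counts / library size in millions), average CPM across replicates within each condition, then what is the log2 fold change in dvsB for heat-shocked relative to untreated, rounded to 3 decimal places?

-0.350

CPM(untreated rep1) = 23564 / 8.50 = 2772.2353
CPM(untreated rep2) = 61275 / 44.59 = 1374.1870
CPM(heat-shocked rep1) = 80367 / 29.07 = 2764.6027
CPM(heat-shocked rep2) = 24220 / 49.60 = 488.3065
mean CPM(untreated) = 2073.2112; mean CPM(heat-shocked) = 1626.4546
Fold change = 1626.4546 / 2073.2112 = 0.78451
log2(0.78451) = -0.3501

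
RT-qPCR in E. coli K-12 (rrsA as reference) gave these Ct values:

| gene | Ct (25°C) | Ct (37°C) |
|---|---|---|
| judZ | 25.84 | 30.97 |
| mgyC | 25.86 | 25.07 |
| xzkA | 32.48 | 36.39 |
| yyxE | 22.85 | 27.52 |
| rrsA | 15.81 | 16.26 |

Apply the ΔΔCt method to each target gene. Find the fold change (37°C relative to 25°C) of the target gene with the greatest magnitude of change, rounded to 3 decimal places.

0.039

judZ: ΔΔCt = (30.97−16.26) − (25.84−15.81) = 14.71 − 10.03 = 4.68; fold change = 2^-4.68 = 0.039
mgyC: ΔΔCt = (25.07−16.26) − (25.86−15.81) = 8.81 − 10.05 = -1.24; fold change = 2^1.24 = 2.362
xzkA: ΔΔCt = (36.39−16.26) − (32.48−15.81) = 20.13 − 16.67 = 3.46; fold change = 2^-3.46 = 0.091
yyxE: ΔΔCt = (27.52−16.26) − (22.85−15.81) = 11.26 − 7.04 = 4.22; fold change = 2^-4.22 = 0.054
judZ has the largest |ΔΔCt| = 4.68.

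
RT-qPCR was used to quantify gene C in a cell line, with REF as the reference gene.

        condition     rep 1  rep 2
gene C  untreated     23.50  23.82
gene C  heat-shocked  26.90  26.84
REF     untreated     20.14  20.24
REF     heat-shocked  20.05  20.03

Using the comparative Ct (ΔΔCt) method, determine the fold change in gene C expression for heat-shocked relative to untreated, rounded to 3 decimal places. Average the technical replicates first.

Mean Ct: gene C untreated 23.660; gene C heat-shocked 26.870; REF untreated 20.190; REF heat-shocked 20.040
ΔCt(untreated) = 23.660 − 20.190 = 3.470
ΔCt(heat-shocked) = 26.870 − 20.040 = 6.830
ΔΔCt = 6.830 − 3.470 = 3.360
Fold change = 2^(−3.360) = 0.0974

0.097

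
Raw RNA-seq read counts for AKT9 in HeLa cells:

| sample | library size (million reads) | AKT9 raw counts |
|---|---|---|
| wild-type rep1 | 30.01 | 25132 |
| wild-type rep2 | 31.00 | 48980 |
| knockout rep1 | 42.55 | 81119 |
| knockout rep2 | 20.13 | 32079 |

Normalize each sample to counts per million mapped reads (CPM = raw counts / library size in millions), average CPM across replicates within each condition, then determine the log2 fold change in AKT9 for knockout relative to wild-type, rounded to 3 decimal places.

CPM(wild-type rep1) = 25132 / 30.01 = 837.4542
CPM(wild-type rep2) = 48980 / 31.00 = 1580.0000
CPM(knockout rep1) = 81119 / 42.55 = 1906.4395
CPM(knockout rep2) = 32079 / 20.13 = 1593.5917
mean CPM(wild-type) = 1208.7271; mean CPM(knockout) = 1750.0156
Fold change = 1750.0156 / 1208.7271 = 1.44782
log2(1.44782) = 0.5339

0.534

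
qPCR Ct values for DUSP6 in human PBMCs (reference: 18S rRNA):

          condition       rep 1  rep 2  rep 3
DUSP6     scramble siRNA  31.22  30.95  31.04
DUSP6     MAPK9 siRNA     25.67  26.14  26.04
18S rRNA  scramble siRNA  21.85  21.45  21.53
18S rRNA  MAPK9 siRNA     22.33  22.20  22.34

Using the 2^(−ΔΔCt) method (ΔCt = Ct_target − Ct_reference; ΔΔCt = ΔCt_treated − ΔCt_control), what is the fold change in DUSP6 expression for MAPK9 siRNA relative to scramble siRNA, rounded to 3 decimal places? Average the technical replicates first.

55.715

Mean Ct: DUSP6 scramble siRNA 31.070; DUSP6 MAPK9 siRNA 25.950; 18S rRNA scramble siRNA 21.610; 18S rRNA MAPK9 siRNA 22.290
ΔCt(scramble siRNA) = 31.070 − 21.610 = 9.460
ΔCt(MAPK9 siRNA) = 25.950 − 22.290 = 3.660
ΔΔCt = 3.660 − 9.460 = -5.800
Fold change = 2^(−(-5.800)) = 2^5.800 = 55.7152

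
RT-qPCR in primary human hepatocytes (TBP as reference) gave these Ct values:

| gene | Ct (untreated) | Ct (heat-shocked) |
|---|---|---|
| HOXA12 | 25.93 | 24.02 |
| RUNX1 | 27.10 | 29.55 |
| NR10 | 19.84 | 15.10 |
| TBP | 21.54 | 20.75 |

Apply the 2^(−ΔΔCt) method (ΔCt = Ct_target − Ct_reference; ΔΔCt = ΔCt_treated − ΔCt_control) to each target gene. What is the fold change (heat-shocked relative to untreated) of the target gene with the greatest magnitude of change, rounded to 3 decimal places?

15.455

HOXA12: ΔΔCt = (24.02−20.75) − (25.93−21.54) = 3.27 − 4.39 = -1.12; fold change = 2^1.12 = 2.173
RUNX1: ΔΔCt = (29.55−20.75) − (27.10−21.54) = 8.80 − 5.56 = 3.24; fold change = 2^-3.24 = 0.106
NR10: ΔΔCt = (15.10−20.75) − (19.84−21.54) = -5.65 − (-1.70) = -3.95; fold change = 2^3.95 = 15.455
NR10 has the largest |ΔΔCt| = 3.95.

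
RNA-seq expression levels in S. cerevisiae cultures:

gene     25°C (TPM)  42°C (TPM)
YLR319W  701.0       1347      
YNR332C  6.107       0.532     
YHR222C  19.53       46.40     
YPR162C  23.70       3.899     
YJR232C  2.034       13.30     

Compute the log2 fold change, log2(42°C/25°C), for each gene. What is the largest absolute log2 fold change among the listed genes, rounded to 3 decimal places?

3.521

log2(1347/701.0) = 0.942  (YLR319W)
log2(0.532/6.107) = -3.521  (YNR332C)
log2(46.40/19.53) = 1.248  (YHR222C)
log2(3.899/23.70) = -2.604  (YPR162C)
log2(13.30/2.034) = 2.709  (YJR232C)
The largest magnitude belongs to YNR332C.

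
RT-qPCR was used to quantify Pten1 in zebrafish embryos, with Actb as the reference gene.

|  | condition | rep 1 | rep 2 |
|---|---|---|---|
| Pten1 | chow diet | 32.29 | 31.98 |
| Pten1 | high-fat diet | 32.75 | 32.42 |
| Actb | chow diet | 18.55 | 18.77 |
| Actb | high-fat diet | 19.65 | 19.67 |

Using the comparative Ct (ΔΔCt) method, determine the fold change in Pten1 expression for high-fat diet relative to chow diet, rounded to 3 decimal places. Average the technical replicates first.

Mean Ct: Pten1 chow diet 32.135; Pten1 high-fat diet 32.585; Actb chow diet 18.660; Actb high-fat diet 19.660
ΔCt(chow diet) = 32.135 − 18.660 = 13.475
ΔCt(high-fat diet) = 32.585 − 19.660 = 12.925
ΔΔCt = 12.925 − 13.475 = -0.550
Fold change = 2^(−(-0.550)) = 2^0.550 = 1.4641

1.464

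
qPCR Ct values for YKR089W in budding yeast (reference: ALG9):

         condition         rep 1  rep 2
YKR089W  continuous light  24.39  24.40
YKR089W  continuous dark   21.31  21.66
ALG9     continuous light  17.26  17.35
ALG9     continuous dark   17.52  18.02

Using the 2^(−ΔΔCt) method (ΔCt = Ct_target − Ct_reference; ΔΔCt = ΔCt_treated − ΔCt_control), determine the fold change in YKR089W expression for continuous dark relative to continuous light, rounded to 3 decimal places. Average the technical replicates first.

10.375

Mean Ct: YKR089W continuous light 24.395; YKR089W continuous dark 21.485; ALG9 continuous light 17.305; ALG9 continuous dark 17.770
ΔCt(continuous light) = 24.395 − 17.305 = 7.090
ΔCt(continuous dark) = 21.485 − 17.770 = 3.715
ΔΔCt = 3.715 − 7.090 = -3.375
Fold change = 2^(−(-3.375)) = 2^3.375 = 10.3747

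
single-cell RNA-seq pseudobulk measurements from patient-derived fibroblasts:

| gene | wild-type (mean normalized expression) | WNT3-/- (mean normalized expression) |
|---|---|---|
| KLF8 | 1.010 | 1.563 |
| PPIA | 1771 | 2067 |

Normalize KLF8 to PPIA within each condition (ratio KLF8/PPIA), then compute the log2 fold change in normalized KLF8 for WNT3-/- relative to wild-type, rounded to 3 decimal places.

KLF8/PPIA (wild-type) = 1.010 / 1771 = 0.0005703
KLF8/PPIA (WNT3-/-) = 1.563 / 2067 = 0.00075617
Fold change = 0.00075617 / 0.0005703 = 1.3259
log2(1.3259) = 0.4070

0.407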